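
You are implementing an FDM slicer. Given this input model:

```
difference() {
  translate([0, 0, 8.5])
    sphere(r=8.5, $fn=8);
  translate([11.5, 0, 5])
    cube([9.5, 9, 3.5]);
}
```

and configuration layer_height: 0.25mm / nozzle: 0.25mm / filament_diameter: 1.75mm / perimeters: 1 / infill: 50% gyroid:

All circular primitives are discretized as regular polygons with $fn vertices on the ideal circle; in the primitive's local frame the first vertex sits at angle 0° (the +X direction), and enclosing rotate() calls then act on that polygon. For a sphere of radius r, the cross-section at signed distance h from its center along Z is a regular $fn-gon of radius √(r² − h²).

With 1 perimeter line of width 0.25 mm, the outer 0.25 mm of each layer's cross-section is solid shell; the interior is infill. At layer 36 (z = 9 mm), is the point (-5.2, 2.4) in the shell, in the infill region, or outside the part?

infill

At z = 9 mm: the sphere: section is a regular 8-gon, circumradius = √(r²−h²) = √(8.5²−0.5²) = 8.485; the cube at (11.5, 0) is absent (z outside [5, 8.5]); Subtracting the remaining from the first: none of the subtracted shapes is present at this height, so the r=8.5 sphere is unchanged — 1 connected region. Overall, the cross-section is a single solid region. The nearest boundary edge runs (-6.00, 6.00)→(-8.49, 0.00); distance from the point to it = 2.12 mm. The point is inside the cross-section and 2.12 mm from the nearest boundary — more than the 0.25 mm shell width (1 × 0.25), so it's in the infill interior.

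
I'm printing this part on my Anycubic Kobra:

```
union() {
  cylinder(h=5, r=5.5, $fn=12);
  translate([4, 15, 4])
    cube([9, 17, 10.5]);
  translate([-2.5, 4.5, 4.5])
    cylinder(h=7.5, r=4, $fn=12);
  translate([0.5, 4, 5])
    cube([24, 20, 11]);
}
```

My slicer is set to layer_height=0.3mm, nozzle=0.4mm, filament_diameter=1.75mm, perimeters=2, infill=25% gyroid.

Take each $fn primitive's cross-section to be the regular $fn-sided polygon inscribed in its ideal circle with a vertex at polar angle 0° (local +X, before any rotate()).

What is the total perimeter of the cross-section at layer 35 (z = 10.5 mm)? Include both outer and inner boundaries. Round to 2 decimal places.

At z = 10.5 mm: the cylinder is absent (z outside [0, 5]); the 9×17 cube at (4, 15) contributes its full rectangle (perimeter 52.00 mm); the r=4 cylinder at (-2.5, 4.5) contributes a regular 12-gon of circumradius 4 (perimeter = 2·12·4.000·sin(180°/12) = 24.85 mm); the 24×20 cube at (0.5, 4) contributes its full rectangle (perimeter 88.00 mm); Combining (union): the regions partially overlap (shared area 83.04 mm²), so the edge portions inside another operand are dropped and the merged outline is re-measured after clipping — boundary = 121.77 mm. Overall, the cross-section is a single solid region. Total boundary length (outer) = 121.77 mm.

121.77 mm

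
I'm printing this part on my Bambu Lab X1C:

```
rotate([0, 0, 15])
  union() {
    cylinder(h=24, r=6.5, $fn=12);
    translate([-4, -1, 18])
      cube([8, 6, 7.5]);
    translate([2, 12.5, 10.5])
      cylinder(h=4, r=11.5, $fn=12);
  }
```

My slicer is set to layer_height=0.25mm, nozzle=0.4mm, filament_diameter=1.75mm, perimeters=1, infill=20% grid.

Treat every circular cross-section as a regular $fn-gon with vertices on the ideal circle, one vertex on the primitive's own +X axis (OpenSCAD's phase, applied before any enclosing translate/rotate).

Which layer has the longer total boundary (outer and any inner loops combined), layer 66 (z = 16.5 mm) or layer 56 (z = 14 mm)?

Layer 66 (z = 16.5): the r=6.5 cylinder gives a regular 12-gon of circumradius 6.5 (constant along its height) (perimeter = 2·12·6.500·sin(180°/12) = 40.38 mm); the cube at (-4, -1) is absent (z outside [18, 25.5]); the cylinder at (2, 12.5) does not reach this height (z outside [10.5, 14.5]); Merging all regions: only the r=6.5 cylinder is present, so the union is just that shape — boundary = 40.38 mm; (whole slice rotated 15° about Z — lengths, areas and connectivity unchanged). So its perimeter = 40.38 mm. Layer 56 (z = 14): the r=6.5 cylinder contributes a regular 12-gon of circumradius 6.5 (perimeter = 2·12·6.500·sin(180°/12) = 40.38 mm); the cube at (-4, -1) is absent (z outside [18, 25.5]); the cylinder at (2, 12.5): section is a regular 12-gon, circumradius r=11.5 (perimeter = 2·12·11.500·sin(180°/12) = 71.43 mm); Merging all regions: the regions partially overlap (shared area 38.98 mm²), so the edge portions inside another operand are dropped and the merged outline is re-measured after clipping — boundary = 86.07 mm; (whole slice rotated 15° about Z — lengths, areas and connectivity unchanged). So its perimeter = 86.07 mm. Layer 56 is larger (86.07 vs 40.38 mm).

layer 56 (z = 14 mm)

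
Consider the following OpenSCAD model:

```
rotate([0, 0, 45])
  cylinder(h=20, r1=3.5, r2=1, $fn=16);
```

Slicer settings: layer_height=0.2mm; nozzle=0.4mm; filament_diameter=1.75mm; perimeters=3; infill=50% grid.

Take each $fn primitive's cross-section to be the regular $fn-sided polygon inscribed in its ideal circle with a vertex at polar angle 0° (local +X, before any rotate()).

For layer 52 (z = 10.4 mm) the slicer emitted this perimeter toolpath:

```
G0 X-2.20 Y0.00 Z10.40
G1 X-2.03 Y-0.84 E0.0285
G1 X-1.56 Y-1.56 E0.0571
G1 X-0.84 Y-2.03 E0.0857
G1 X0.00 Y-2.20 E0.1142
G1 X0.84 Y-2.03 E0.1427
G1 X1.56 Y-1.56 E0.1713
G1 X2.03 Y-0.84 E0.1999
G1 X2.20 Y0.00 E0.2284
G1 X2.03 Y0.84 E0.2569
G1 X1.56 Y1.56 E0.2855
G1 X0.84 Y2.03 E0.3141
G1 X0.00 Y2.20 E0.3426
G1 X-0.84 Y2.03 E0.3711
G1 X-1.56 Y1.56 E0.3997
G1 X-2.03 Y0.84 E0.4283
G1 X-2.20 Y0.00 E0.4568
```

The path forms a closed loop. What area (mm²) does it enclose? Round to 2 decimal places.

Apply the shoelace formula to the sequence of (X, Y) vertices; enclosed area = 14.82 mm².

14.82 mm²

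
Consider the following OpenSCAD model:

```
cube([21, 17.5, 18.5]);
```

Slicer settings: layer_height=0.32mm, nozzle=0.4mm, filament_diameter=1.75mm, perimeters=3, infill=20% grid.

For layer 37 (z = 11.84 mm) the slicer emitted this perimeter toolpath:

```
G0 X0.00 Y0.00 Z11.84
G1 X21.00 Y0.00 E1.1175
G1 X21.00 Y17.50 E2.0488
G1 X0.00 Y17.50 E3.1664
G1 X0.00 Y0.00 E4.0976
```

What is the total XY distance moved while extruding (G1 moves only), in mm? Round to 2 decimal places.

Sum the Euclidean lengths of each G1 segment: total = 77.00 mm.

77.00 mm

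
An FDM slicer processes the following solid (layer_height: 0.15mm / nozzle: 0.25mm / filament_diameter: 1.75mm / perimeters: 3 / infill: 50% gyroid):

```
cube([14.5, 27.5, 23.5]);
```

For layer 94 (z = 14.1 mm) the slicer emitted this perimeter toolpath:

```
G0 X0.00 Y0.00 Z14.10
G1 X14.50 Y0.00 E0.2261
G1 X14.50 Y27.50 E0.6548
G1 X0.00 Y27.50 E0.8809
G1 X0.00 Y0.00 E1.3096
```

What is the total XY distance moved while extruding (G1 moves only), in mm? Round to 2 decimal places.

Sum the Euclidean lengths of each G1 segment: total = 84.00 mm.

84.00 mm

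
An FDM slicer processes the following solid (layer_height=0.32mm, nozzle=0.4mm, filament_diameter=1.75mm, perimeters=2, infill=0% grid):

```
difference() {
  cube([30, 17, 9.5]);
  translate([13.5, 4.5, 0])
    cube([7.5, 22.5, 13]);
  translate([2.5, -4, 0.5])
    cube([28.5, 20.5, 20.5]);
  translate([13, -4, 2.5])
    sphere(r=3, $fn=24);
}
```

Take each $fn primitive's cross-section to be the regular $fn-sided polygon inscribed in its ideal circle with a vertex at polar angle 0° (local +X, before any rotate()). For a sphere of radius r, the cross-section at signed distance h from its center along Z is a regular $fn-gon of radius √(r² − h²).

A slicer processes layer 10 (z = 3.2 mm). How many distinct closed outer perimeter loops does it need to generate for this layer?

At z = 3.2 mm: the cube is present — its section is the full 30×17 rectangle; the 7.5×22.5 cube at (13.5, 4.5) contributes its full rectangle; the cube at (2.5, -4) (footprint 28.5×20.5) is included at this height; the r=3 sphere at (13, -4) slices to a regular 24-gon of circumradius 2.917 (√(r²−h²) with h=0.7 from center); Taking the first minus the rest: starting from the 30×17 cube, the 7.5×22.5 cube at (13.5, 4.5) partially overlaps it — only the 93.75 mm² overlap (of its 168.75 mm²) is removed, clipping the outline; the 28.5×20.5 cube at (2.5, -4) partially overlaps it — only the 363.75 mm² overlap (of its 584.25 mm²) is removed, clipping the outline; the r=3 sphere at (13, -4) misses the remaining region (no effect) — 2 connected regions. The result has 2 disconnected regions.

2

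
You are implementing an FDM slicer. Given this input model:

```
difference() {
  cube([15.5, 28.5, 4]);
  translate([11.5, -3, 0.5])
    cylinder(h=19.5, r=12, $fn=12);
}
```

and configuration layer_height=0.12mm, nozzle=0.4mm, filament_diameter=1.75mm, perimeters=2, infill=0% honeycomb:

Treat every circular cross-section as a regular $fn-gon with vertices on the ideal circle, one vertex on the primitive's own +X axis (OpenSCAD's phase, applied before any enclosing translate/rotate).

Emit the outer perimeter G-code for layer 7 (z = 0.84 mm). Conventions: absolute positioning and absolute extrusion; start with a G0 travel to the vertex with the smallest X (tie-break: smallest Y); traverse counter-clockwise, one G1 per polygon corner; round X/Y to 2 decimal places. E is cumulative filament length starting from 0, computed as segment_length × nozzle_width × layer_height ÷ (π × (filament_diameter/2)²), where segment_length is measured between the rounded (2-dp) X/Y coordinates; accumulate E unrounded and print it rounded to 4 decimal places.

At z = 0.84 mm: the cube is present — its section is the full 15.5×28.5 rectangle; the r=12 cylinder at (11.5, -3) gives a regular 12-gon of circumradius 12 (constant along its height); Taking the first minus the rest: starting from the 15.5×28.5 cube, the r=12 cylinder at (11.5, -3) partially overlaps it — only the 107.06 mm² overlap (of its 432.00 mm²) is removed, clipping the outline — 1 connected region. The outline is a single polygon with 8 vertices. Extrusion per mm of travel: 0.4 × 0.12 / (π × 0.875²) = 0.019956. Accumulating E over each segment gives final E = 1.6871.

G0 X0.00 Y0.00 Z0.84
G1 X0.30 Y0.00 E0.0060
G1 X1.11 Y3.00 E0.0680
G1 X5.50 Y7.39 E0.1919
G1 X11.50 Y9.00 E0.3159
G1 X15.50 Y7.93 E0.3985
G1 X15.50 Y28.50 E0.8090
G1 X0.00 Y28.50 E1.1183
G1 X0.00 Y0.00 E1.6871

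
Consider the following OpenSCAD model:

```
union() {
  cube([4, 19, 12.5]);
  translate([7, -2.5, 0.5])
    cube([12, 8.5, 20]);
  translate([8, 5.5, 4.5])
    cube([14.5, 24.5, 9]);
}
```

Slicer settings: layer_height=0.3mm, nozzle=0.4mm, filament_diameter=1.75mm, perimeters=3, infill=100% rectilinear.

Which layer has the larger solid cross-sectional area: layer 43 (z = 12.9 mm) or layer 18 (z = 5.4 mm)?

Layer 43 (z = 12.9): the cube is absent (z outside [0, 12.5]); the 12×8.5 cube at (7, -2.5) contributes its full rectangle (area 102.00 mm²); the cube at (8, 5.5) is present — its section is the full 14.5×24.5 rectangle (area 355.25 mm²); Taking the union: the regions partially overlap — summed areas 457.25 mm² minus the doubly-counted overlap 5.50 mm² gives 451.75 mm² — area = 451.75 mm². So its area = 451.75 mm². Layer 18 (z = 5.4): the cube (footprint 4×19) is included at this height (area 76.00 mm²); the cube at (7, -2.5) (footprint 12×8.5) is included at this height (area 102.00 mm²); the 14.5×24.5 cube at (8, 5.5) contributes its full rectangle (area 355.25 mm²); Combining (union): the regions partially overlap — summed areas 533.25 mm² minus the doubly-counted overlap 5.50 mm² gives 527.75 mm² — area = 527.75 mm². So its area = 527.75 mm². Layer 18 is larger (527.75 vs 451.75 mm²).

layer 18 (z = 5.4 mm)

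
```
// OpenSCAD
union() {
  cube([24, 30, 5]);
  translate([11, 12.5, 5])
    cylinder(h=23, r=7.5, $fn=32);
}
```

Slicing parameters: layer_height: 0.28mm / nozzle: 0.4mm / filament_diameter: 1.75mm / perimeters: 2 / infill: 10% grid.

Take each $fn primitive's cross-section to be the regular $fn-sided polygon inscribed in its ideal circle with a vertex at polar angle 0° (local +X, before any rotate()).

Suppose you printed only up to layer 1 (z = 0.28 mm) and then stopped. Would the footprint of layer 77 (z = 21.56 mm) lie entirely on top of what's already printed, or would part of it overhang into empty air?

Compare the two slices. At z = 0.28: the cube (footprint 24×30) is included at this height (area 720.00 mm²); the cylinder at (11, 12.5) does not reach this height (z outside [5, 28]); Combining (union): only the 24×30 cube is present, so the union is just that shape — area = 720.00 mm². At z = 21.56: the cube does not reach this height (z outside [0, 5]); the r=7.5 cylinder at (11, 12.5) contributes a regular 32-gon of circumradius 7.5 (area = (32/2)·7.500²·sin(360°/32) = 175.58 mm²); Merging all regions: only the r=7.5 cylinder at (11, 12.5) is present, so the union is just that shape — area = 175.58 mm². Checking containment: the cross-section at z = 21.56 is a subset of the cross-section at z = 0.28.

entirely on top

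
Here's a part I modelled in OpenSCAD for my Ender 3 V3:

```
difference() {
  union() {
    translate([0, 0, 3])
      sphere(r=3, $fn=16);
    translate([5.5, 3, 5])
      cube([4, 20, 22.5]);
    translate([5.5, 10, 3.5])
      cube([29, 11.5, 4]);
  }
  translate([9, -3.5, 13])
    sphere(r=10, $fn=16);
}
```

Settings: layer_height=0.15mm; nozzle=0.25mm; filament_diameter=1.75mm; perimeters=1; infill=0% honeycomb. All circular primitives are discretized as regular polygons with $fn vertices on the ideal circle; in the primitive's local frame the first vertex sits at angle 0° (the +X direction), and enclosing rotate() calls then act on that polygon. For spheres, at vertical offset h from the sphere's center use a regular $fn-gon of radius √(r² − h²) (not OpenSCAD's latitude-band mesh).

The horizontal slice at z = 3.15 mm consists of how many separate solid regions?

1

At z = 3.15 mm: the r=3 sphere slices to a regular 16-gon of circumradius 2.996 (√(r²−h²) with h=0.15 from center); the cube at (5.5, 3) is absent (z outside [5, 27.5]); the cube at (5.5, 10) is not intersected at this z (z outside [3.5, 7.5]); Taking the union: only the r=3 sphere is present, so the union is just that shape — 1 connected region; the r=10 sphere at (9, -3.5) slices to a regular 16-gon of circumradius 1.726 (√(r²−h²) with h=9.85 from center); Taking the first minus the rest: starting from the result so far, the r=10 sphere at (9, -3.5) misses the remaining region (no effect) — 1 connected region. The result has 1 disconnected region.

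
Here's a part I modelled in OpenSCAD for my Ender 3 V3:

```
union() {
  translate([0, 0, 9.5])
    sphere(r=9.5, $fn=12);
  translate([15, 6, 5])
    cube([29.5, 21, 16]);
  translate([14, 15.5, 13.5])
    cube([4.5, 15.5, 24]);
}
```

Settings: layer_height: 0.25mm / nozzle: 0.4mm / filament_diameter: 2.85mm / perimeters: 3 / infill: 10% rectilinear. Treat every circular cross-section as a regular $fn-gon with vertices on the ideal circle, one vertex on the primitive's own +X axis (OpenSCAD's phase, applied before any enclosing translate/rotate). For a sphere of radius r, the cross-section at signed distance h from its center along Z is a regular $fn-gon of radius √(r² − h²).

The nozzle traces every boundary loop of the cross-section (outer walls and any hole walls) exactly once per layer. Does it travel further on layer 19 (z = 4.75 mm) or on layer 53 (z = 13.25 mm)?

layer 53 (z = 13.25 mm)

Layer 19 (z = 4.75): the r=9.5 sphere contributes a regular 12-gon of circumradius √(9.5²−4.75²) = 8.227 (perimeter = 2·12·8.227·sin(180°/12) = 51.10 mm); the cube at (15, 6) is absent (z outside [5, 21]); the cube at (14, 15.5) is absent (z outside [13.5, 37.5]); Merging all regions: only the r=9.5 sphere is present, so the union is just that shape — boundary = 51.10 mm. So its perimeter = 51.10 mm. Layer 53 (z = 13.25): the r=9.5 sphere slices to a regular 12-gon of circumradius 8.729 (√(r²−h²) with h=3.75 from center) (perimeter = 2·12·8.729·sin(180°/12) = 54.22 mm); the 29.5×21 cube at (15, 6) contributes its full rectangle (perimeter 101.00 mm); the cube at (14, 15.5) does not reach this height (z outside [13.5, 37.5]); Combining (union): the 2 present regions are separate (no shared area or edge), so areas and boundary lengths simply add and each stays a separate island — boundary = 155.22 mm. So its perimeter = 155.22 mm. Layer 53 is larger (155.22 vs 51.10 mm).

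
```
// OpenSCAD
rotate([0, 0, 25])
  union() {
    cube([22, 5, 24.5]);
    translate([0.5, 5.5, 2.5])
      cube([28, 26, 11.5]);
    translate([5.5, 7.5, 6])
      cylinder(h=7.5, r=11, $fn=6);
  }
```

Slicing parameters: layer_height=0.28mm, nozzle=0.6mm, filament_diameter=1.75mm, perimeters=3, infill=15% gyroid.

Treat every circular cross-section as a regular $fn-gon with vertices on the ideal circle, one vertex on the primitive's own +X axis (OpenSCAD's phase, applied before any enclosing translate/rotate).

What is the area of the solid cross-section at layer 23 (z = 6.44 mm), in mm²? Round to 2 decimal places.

At z = 6.44 mm: the cube (footprint 22×5) is included at this height (area 110.00 mm²); the 28×26 cube at (0.5, 5.5) contributes its full rectangle (area 728.00 mm²); the r=11 cylinder at (5.5, 7.5) gives a regular 6-gon of circumradius 11 (constant along its height) (area = (6/2)·11.000²·sin(360°/6) = 314.37 mm²); Taking the union: the regions partially overlap — summed areas 1152.37 mm² minus the doubly-counted overlap 225.13 mm² gives 927.23 mm² — area = 927.23 mm²; (whole slice rotated 25° about Z — lengths, areas and connectivity unchanged). Overall, the cross-section is a single solid region. Net area = 927.23 mm².

927.23 mm²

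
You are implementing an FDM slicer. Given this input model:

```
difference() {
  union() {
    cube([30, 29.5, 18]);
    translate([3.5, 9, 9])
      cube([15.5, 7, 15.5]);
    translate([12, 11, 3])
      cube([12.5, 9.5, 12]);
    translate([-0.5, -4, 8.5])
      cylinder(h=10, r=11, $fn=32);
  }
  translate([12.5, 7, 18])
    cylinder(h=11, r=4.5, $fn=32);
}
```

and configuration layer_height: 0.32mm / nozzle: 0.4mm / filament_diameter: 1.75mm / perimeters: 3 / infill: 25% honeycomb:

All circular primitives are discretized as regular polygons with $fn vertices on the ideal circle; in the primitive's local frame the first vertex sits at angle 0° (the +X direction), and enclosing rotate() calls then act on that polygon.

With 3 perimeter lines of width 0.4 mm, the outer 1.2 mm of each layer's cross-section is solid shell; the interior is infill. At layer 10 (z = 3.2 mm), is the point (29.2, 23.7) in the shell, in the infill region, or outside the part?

At z = 3.2 mm: the cube is present — its section is the full 30×29.5 rectangle; the cube at (3.5, 9) is not intersected at this z (z outside [9, 24.5]); the 12.5×9.5 cube at (12, 11) contributes its full rectangle; the cylinder at (-0.5, -4) is absent (z outside [8.5, 18.5]); Taking the union: the 12.5×9.5 cube at (12, 11) lies entirely inside the 30×29.5 cube, so the union is just the 30×29.5 cube — 1 connected region; the cylinder at (12.5, 7) is not intersected at this z (z outside [18, 29]); Subtracting the remaining from the first: none of the subtracted shapes is present at this height, so that combined region is unchanged — 1 connected region. Overall, the cross-section is a single solid region. The nearest boundary edge runs (30.00, 29.50)→(30.00, 0.00); distance from the point to it = 0.80 mm. The point is inside the cross-section, 0.80 mm from the nearest boundary — within the 1.2 mm shell band (3 × 0.4).

shell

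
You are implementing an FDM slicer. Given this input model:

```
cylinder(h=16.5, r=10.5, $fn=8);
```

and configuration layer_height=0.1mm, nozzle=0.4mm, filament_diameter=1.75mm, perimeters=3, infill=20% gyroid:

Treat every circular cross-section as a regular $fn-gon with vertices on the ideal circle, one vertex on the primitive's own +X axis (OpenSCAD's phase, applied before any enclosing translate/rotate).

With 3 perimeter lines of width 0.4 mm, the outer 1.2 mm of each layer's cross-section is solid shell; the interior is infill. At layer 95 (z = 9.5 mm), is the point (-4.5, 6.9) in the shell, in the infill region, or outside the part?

At z = 9.5 mm: the cylinder: section is a regular 8-gon, circumradius r=10.5. Overall, the cross-section is a single solid region. The nearest boundary edge runs (0.00, 10.50)→(-7.42, 7.42); distance from the point to it = 1.60 mm. The point is inside the cross-section and 1.60 mm from the nearest boundary — more than the 1.2 mm shell width (3 × 0.4), so it's in the infill interior.

infill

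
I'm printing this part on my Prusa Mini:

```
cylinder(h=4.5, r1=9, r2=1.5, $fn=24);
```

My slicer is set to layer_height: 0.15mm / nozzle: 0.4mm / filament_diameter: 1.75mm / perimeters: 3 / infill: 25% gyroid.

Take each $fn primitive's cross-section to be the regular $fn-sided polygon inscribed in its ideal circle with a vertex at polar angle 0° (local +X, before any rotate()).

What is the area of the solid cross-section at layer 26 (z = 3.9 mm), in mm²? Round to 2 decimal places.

19.41 mm²

At z = 3.9 mm: the cone contributes a regular 24-gon of circumradius 2.500 (interpolated between r1=9 and r2=1.5 at t=0.867) (area = (24/2)·2.500²·sin(360°/24) = 19.41 mm²). Overall, the cross-section is a single solid region. Net area = 19.41 mm².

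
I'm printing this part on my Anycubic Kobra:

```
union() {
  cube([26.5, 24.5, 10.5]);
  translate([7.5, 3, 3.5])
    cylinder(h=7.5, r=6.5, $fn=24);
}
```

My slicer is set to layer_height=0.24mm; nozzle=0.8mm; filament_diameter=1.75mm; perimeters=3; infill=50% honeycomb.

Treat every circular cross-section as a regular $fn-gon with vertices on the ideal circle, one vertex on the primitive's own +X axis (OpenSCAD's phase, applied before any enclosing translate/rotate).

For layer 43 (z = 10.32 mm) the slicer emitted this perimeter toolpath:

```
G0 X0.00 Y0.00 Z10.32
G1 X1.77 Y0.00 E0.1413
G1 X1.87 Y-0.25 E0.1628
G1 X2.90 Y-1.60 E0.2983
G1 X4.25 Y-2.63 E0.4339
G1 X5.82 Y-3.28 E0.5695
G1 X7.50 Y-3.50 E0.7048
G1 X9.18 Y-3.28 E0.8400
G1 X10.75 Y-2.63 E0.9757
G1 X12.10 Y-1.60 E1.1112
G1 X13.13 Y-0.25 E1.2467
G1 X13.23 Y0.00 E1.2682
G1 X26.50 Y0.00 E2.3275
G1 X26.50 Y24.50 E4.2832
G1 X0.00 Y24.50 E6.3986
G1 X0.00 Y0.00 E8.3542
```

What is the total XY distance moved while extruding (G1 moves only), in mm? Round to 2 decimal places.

104.66 mm

Sum the Euclidean lengths of each G1 segment: total = 104.66 mm.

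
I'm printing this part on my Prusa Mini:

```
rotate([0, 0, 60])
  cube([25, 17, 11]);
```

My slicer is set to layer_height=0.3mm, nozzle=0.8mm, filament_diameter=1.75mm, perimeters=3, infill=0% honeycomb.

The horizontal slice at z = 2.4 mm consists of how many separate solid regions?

1

At z = 2.4 mm: the 25×17 cube contributes its full rectangle; (whole slice rotated 60° about Z — lengths, areas and connectivity unchanged). The result has 1 disconnected region.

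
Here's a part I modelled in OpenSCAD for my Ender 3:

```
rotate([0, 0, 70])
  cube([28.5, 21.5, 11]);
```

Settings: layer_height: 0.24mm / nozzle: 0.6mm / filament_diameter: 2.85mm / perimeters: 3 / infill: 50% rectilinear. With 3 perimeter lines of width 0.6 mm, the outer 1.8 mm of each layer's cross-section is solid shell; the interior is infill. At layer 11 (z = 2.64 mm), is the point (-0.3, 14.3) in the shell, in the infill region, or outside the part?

At z = 2.64 mm: the cube (footprint 28.5×21.5) is included at this height; (whole slice rotated 70° about Z — lengths, areas and connectivity unchanged). Overall, the cross-section is a single solid region. Undo the 70° rotation: the query point maps to (13.335, 5.173) in the un-rotated model frame. The nearest boundary edge runs (0.00, 0.00)→(28.50, 0.00); distance from the point to it = 5.17 mm. The point is inside the cross-section and 5.17 mm from the nearest boundary — more than the 1.8 mm shell width (3 × 0.6), so it's in the infill interior.

infill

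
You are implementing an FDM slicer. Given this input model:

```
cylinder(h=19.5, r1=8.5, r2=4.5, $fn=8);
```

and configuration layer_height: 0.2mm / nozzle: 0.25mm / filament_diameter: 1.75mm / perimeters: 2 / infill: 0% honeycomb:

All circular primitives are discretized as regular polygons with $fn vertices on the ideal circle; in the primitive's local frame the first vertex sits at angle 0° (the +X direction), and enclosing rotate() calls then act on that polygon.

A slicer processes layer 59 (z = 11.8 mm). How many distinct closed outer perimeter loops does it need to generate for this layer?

1

At z = 11.8 mm: the cone (r1=8.5→r2=4.5) has section circumradius 6.079 here — a regular 8-gon. The result has 1 disconnected region.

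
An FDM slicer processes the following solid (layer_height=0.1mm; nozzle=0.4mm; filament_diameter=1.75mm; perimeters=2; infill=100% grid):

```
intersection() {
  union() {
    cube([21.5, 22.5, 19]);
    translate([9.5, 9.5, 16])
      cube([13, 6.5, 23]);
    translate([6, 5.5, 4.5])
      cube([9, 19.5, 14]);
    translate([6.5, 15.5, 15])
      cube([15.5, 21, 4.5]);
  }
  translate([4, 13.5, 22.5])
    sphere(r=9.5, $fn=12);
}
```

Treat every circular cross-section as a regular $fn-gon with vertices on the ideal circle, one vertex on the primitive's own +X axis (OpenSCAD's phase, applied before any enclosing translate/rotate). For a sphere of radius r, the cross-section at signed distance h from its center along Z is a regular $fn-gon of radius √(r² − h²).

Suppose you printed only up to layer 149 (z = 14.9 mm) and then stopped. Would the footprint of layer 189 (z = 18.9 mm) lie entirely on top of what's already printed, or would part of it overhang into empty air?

Compare the two slices. At z = 14.9: the cube is present — its section is the full 21.5×22.5 rectangle (area 483.75 mm²); the cube at (9.5, 9.5) does not reach this height (z outside [16, 39]); the cube at (6, 5.5) is present — its section is the full 9×19.5 rectangle (area 175.50 mm²); the cube at (6.5, 15.5) is absent (z outside [15, 19.5]); Combining (union): the regions partially overlap — summed areas 659.25 mm² minus the doubly-counted overlap 153.00 mm² gives 506.25 mm² — area = 506.25 mm²; the r=9.5 sphere at (4, 13.5) contributes a regular 12-gon of circumradius √(9.5²−7.6²) = 5.700 (area = (12/2)·5.700²·sin(360°/12) = 97.47 mm²); Taking the intersection: the r=9.5 sphere at (4, 13.5) partially overlaps that combined region; clipping to the common part keeps 89.08 mm² — area = 89.08 mm². At z = 18.9: the cube is present — its section is the full 21.5×22.5 rectangle (area 483.75 mm²); the cube at (9.5, 9.5) is present — its section is the full 13×6.5 rectangle (area 84.50 mm²); the cube at (6, 5.5) is absent (z outside [4.5, 18.5]); the 15.5×21 cube at (6.5, 15.5) contributes its full rectangle (area 325.50 mm²); Taking the union: the regions partially overlap — summed areas 893.75 mm² minus the doubly-counted overlap 183.25 mm² gives 710.50 mm² — area = 710.50 mm²; the r=9.5 sphere at (4, 13.5) slices to a regular 12-gon of circumradius 8.791 (√(r²−h²) with h=3.6 from center) (area = (12/2)·8.791²·sin(360°/12) = 231.87 mm²); Taking the intersection: the r=9.5 sphere at (4, 13.5) partially overlaps that combined region; clipping to the common part keeps 181.98 mm² — area = 181.98 mm². Checking containment: at z = 18.9 the cross-section extends beyond the z = 14.9 cross-section by about 92.90 mm².

part overhangs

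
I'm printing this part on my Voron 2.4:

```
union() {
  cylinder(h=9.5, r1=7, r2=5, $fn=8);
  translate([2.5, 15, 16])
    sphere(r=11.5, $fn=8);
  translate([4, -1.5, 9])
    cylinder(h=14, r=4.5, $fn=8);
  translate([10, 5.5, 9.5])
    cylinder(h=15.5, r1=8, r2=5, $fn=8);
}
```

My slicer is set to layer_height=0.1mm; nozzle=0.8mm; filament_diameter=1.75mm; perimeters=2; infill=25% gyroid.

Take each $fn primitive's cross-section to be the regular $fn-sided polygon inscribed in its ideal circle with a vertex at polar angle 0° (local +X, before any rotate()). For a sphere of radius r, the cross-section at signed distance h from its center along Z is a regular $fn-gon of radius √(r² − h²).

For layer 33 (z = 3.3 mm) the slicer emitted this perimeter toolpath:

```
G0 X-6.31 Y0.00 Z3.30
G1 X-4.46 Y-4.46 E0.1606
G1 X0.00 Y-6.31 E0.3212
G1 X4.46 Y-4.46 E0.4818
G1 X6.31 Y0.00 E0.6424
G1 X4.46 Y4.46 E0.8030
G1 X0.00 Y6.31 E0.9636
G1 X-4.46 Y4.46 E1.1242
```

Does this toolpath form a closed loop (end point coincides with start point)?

Start point (G0): (-6.31, 0.00). End point (last G1): the path does not return to the start — open.

no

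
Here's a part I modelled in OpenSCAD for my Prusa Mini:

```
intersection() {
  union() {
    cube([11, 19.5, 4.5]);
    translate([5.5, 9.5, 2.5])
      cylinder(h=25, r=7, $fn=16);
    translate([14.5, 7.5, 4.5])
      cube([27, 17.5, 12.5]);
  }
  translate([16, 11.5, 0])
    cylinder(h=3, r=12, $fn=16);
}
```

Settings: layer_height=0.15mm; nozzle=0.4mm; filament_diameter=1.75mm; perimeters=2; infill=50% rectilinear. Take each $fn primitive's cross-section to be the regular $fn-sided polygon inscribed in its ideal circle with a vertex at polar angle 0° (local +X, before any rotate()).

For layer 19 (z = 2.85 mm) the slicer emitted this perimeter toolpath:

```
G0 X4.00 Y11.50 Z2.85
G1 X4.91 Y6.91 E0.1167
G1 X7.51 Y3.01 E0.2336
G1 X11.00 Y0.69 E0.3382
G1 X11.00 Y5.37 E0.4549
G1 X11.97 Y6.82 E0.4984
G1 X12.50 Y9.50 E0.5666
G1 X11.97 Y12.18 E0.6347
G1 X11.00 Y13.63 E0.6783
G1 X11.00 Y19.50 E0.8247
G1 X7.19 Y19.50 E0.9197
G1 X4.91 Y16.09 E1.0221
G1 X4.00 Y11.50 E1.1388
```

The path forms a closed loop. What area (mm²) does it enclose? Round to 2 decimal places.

107.72 mm²

Apply the shoelace formula to the sequence of (X, Y) vertices; enclosed area = 107.72 mm².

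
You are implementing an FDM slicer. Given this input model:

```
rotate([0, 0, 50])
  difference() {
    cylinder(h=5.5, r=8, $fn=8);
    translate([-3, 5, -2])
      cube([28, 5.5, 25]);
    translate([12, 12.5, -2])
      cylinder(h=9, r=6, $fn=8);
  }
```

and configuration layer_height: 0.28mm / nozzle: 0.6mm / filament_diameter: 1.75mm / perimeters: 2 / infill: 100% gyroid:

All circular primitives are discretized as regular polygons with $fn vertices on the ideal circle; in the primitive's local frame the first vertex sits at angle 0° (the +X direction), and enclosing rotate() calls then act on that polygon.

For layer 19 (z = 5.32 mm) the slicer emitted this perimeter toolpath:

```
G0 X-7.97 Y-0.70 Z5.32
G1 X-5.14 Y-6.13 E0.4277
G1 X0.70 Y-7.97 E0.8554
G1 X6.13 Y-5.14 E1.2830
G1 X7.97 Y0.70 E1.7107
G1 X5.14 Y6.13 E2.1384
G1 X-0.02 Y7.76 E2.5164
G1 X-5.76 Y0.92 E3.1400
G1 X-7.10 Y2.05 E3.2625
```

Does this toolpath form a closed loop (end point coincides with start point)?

Start point (G0): (-7.97, -0.70). End point (last G1): the path does not return to the start — open.

no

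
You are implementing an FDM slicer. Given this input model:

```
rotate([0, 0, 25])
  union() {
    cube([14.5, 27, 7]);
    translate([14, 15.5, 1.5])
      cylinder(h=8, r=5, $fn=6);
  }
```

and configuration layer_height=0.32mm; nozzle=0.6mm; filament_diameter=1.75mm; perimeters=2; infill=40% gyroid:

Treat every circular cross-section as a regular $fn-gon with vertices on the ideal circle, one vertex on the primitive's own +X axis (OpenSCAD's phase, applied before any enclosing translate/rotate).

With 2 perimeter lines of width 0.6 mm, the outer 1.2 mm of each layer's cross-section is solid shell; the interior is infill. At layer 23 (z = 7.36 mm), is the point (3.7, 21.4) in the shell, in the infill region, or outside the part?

infill

At z = 7.36 mm: the cube is not intersected at this z (z outside [0, 7]); the r=5 cylinder at (14, 15.5) contributes a regular 6-gon of circumradius 5; Combining (union): only the r=5 cylinder at (14, 15.5) is present, so the union is just that shape — 1 connected region; (rotated 25° about Z; rotation is an isometry so areas/perimeters/island counts are preserved). Overall, the cross-section is a single solid region. Undo the 25° rotation: the query point maps to (12.397, 17.831) in the un-rotated model frame. The nearest boundary edge runs (11.50, 19.83)→(9.00, 15.50); distance from the point to it = 1.78 mm. The point is inside the cross-section and 1.78 mm from the nearest boundary — more than the 1.2 mm shell width (2 × 0.6), so it's in the infill interior.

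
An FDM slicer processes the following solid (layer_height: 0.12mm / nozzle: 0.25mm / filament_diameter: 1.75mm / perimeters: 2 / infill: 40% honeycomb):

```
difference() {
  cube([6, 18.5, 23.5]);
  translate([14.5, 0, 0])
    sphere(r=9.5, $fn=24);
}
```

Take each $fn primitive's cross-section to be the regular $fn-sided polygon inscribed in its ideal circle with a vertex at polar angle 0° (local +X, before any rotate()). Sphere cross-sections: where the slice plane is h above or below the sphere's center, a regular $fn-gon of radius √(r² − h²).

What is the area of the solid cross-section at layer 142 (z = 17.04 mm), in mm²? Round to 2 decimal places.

111.00 mm²

At z = 17.04 mm: the 6×18.5 cube contributes its full rectangle (area 111.00 mm²); the sphere at (14.5, 0) does not reach this height (|z−center|=17.040 > r=9.5); Taking the first minus the rest: none of the subtracted shapes is present at this height, so the 6×18.5 cube is unchanged — area = 111.00 mm². Overall, the cross-section is a single solid region. Net area = 111.00 mm².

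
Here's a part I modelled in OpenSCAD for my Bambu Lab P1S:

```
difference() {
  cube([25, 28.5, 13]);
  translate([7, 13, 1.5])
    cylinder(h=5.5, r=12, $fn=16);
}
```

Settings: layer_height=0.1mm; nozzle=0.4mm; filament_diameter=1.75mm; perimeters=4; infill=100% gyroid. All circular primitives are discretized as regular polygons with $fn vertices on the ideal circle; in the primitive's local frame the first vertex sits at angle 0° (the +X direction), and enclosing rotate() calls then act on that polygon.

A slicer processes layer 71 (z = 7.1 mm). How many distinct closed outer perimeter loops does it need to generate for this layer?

1

At z = 7.1 mm: the cube is present — its section is the full 25×28.5 rectangle; the cylinder at (7, 13) is not intersected at this z (z outside [1.5, 7]); Subtracting the remaining from the first: none of the subtracted shapes is present at this height, so the 25×28.5 cube is unchanged — 1 connected region. The result has 1 disconnected region.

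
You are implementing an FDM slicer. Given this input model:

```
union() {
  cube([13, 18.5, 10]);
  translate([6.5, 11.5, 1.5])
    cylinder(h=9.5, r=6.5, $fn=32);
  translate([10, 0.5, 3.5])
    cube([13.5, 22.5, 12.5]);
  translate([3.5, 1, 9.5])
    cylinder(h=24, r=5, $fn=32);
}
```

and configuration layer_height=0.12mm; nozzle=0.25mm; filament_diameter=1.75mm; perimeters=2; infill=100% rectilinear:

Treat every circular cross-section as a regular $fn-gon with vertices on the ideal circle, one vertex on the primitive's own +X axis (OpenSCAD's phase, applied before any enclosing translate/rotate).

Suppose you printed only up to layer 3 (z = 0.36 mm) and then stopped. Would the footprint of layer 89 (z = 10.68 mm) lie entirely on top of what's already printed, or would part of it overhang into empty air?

part overhangs

Compare the two slices. At z = 0.36: the cube is present — its section is the full 13×18.5 rectangle (area 240.50 mm²); the cylinder at (6.5, 11.5) is not intersected at this z (z outside [1.5, 11]); the cube at (10, 0.5) is absent (z outside [3.5, 16]); the cylinder at (3.5, 1) does not reach this height (z outside [9.5, 33.5]); Taking the union: only the 13×18.5 cube is present, so the union is just that shape — area = 240.50 mm². At z = 10.68: the cube is not intersected at this z (z outside [0, 10]); the cylinder at (6.5, 11.5): section is a regular 32-gon, circumradius r=6.5 (area = (32/2)·6.500²·sin(360°/32) = 131.88 mm²); the cube at (10, 0.5) is present — its section is the full 13.5×22.5 rectangle (area 303.75 mm²); the r=5 cylinder at (3.5, 1) contributes a regular 32-gon of circumradius 5 (area = (32/2)·5.000²·sin(360°/32) = 78.04 mm²); Combining (union): the regions partially overlap — summed areas 513.67 mm² minus the doubly-counted overlap 24.16 mm² gives 489.51 mm² — area = 489.51 mm². Checking containment: at z = 10.68 the cross-section extends beyond the z = 0.36 cross-section by about 283.95 mm².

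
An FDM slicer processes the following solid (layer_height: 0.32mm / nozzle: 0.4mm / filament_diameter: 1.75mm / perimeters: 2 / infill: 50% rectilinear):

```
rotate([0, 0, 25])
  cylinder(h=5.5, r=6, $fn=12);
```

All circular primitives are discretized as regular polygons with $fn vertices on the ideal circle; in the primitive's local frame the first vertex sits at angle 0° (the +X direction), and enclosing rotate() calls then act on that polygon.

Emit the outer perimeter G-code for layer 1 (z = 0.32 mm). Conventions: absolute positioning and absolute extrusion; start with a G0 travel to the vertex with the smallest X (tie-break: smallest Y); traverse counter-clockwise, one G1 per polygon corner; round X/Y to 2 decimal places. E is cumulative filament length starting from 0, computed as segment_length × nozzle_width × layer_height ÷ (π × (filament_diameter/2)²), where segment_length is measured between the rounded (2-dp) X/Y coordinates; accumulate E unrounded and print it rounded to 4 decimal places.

G0 X-5.98 Y0.52 Z0.32
G1 X-5.44 Y-2.54 E0.1654
G1 X-3.44 Y-4.91 E0.3304
G1 X-0.52 Y-5.98 E0.4959
G1 X2.54 Y-5.44 E0.6612
G1 X4.91 Y-3.44 E0.8263
G1 X5.98 Y-0.52 E0.9918
G1 X5.44 Y2.54 E1.1571
G1 X3.44 Y4.91 E1.3222
G1 X0.52 Y5.98 E1.4876
G1 X-2.54 Y5.44 E1.6530
G1 X-4.91 Y3.44 E1.8180
G1 X-5.98 Y0.52 E1.9835

At z = 0.32 mm: the r=6 cylinder gives a regular 12-gon of circumradius 6 (constant along its height); (rotated 25° about Z; rotation is an isometry so areas/perimeters/island counts are preserved). The outline is a single polygon with 12 vertices. Extrusion per mm of travel: 0.4 × 0.32 / (π × 0.875²) = 0.053216. Accumulating E over each segment gives final E = 1.9835.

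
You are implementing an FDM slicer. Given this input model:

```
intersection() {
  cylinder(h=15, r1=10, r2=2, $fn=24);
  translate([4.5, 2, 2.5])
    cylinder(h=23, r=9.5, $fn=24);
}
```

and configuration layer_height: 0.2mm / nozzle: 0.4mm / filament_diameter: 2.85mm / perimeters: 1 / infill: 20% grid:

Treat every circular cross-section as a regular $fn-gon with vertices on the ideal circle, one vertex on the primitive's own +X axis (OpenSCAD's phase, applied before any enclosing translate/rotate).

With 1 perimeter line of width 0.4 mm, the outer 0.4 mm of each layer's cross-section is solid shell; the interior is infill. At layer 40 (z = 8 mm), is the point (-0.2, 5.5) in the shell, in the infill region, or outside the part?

shell

At z = 8 mm: the cone: at t=0.533 of its height the radius interpolates to r₁+(r₂−r₁)t = 5.733, giving a regular 24-gon of that circumradius; the r=9.5 cylinder at (4.5, 2) contributes a regular 24-gon of circumradius 9.5; Keeping only the common overlap: the r=9.5 cylinder at (4.5, 2) partially overlaps the cone; clipping to the common part keeps 94.11 mm² — 1 connected region. Overall, the cross-section is a single solid region. The nearest boundary edge runs (-1.48, 5.54)→(0.00, 5.73); distance from the point to it = 0.21 mm. The point is inside the cross-section, 0.21 mm from the nearest boundary — within the 0.4 mm shell band (1 × 0.4).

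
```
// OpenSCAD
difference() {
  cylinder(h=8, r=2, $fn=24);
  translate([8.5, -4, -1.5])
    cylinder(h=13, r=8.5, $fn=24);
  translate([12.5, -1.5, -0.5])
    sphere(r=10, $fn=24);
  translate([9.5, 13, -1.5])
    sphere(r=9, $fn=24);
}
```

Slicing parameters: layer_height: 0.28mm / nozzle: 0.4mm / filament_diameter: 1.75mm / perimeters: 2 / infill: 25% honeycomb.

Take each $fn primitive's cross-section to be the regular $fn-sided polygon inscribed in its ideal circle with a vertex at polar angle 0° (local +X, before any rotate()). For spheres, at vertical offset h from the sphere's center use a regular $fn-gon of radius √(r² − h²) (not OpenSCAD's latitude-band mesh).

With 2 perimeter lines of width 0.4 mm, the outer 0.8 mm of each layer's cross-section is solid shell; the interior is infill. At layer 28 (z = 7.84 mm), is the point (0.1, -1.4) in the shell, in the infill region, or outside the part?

At z = 7.84 mm: the cylinder: section is a regular 24-gon, circumradius r=2; the cylinder at (8.5, -4): section is a regular 24-gon, circumradius r=8.5; the r=10 sphere at (12.5, -1.5) slices to a regular 24-gon of circumradius 5.518 (√(r²−h²) with h=8.34 from center); the sphere at (9.5, 13) is absent (|z−center|=9.340 > r=9); Taking the first minus the rest: starting from the r=2 cylinder, the r=8.5 cylinder at (8.5, -4) partially overlaps it — only the 2.42 mm² overlap (of its 224.40 mm²) is removed, clipping the outline; the r=10 sphere at (12.5, -1.5) misses the remaining region (no effect) — 1 connected region. Overall, the cross-section is a single solid region. The nearest boundary edge runs (1.14, 0.25)→(0.29, -1.80); distance from the point to it = 0.33 mm. The point is inside the cross-section, 0.33 mm from the nearest boundary — within the 0.8 mm shell band (2 × 0.4).

shell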